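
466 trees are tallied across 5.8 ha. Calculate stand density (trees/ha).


Formula: Stand Density = N_trees / Area_ha
Density = 466 trees / 5.8 ha
Density = 80 trees/ha

80


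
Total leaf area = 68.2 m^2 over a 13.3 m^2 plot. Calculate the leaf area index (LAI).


Formula: LAI = total leaf area / ground area  (dimensionless)
LAI = 68.2 m^2 / 13.3 m^2
LAI = 5.13

5.13


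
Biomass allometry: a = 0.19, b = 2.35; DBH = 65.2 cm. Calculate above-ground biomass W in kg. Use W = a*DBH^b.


Formula: W = a * DBH^b  (allometric power law)
DBH^b = 65.2^2.35 = 18343.485
W = 0.19 * 18343.485 = 3485.3 kg

3485.3


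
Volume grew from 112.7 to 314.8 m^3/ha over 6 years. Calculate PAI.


Formula: PAI = (V_T2 - V_T1) / (T2 - T1)
Volume increment = 314.8 - 112.7 = 202.1 m^3/ha
PAI = 202.1 / 6 = 33.68 m^3/ha/year

33.68


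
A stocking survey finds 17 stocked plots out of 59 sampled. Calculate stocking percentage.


Formula: Stocking % = stocked plots / total plots * 100
Stocking = 17 / 59 * 100
Stocking = 0.2881 * 100 = 28.8%

28.8


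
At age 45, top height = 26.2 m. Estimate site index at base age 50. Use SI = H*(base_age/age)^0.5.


Formula: SI = H_dom * (base_age / age)^0.5
Age ratio = 50 / 45 = 1.11111
sqrt(age_ratio) = 1.05409
SI = 26.2 * 1.05409 = 27.6 m

27.6


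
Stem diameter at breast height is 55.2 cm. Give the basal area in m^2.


Formula: BA = pi * (DBH/2)^2 / 10000  (cm^2 to m^2)
Radius = DBH/2 = 55.2/2 = 27.6 cm
BA = pi * 27.6^2 / 10000
   = 2393.1396 cm^2 / 10000
   = 0.2393 m^2

0.2393


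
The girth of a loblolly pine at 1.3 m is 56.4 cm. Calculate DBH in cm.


Formula: DBH = C / pi
DBH = 56.4 / pi
pi = 3.14159...
DBH = 18.0 cm

18.0


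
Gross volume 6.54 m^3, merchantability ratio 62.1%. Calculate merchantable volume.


Formula: MV = V_total * (merchantable_pct / 100)
Merchantable fraction = 62.1% / 100 = 0.621
MV = 6.54 m^3 * 0.621 = 4.061 m^3

4.061


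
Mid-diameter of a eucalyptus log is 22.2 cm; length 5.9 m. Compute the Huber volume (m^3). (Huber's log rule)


Huber: V = Am * L,  Am = pi*(Dm/200)^2
Am = pi*(22.2/200)^2 = 0.038708 m^2
V = 0.038708*5.9 = 0.2284 m^3

0.2284


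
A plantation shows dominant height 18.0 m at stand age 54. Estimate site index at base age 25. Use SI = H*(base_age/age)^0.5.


Formula: SI = H_dom * (base_age / age)^0.5
Age ratio = 25 / 54 = 0.46296
sqrt(age_ratio) = 0.68041
SI = 18.0 * 0.68041 = 12.2 m

12.2


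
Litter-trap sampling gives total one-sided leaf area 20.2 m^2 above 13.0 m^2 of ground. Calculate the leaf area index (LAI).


Formula: LAI = total leaf area / ground area  (dimensionless)
LAI = 20.2 m^2 / 13.0 m^2
LAI = 1.55

1.55


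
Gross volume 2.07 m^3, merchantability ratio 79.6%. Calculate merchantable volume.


Formula: MV = V_total * (merchantable_pct / 100)
Merchantable fraction = 79.6% / 100 = 0.796
MV = 2.07 m^3 * 0.796 = 1.648 m^3

1.648


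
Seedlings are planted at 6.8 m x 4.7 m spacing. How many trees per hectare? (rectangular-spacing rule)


Formula: TPH = 10000 m^2/ha / (spacing_x * spacing_y)
Area per tree = 6.8 m * 4.7 m = 31.96 m^2
TPH = 10000 / 31.96 = 313 trees/ha

313


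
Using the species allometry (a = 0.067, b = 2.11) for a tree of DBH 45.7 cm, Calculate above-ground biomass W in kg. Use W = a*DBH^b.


Formula: W = a * DBH^b  (allometric power law)
DBH^b = 45.7^2.11 = 3179.9712
W = 0.067 * 3179.9712 = 213.1 kg

213.1


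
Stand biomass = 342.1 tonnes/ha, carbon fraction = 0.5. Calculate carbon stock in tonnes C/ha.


Formula: Carbon Stock = Biomass * Carbon Fraction
C = 342.1 t/ha * 0.5
C = 171.1 t C/ha

171.1


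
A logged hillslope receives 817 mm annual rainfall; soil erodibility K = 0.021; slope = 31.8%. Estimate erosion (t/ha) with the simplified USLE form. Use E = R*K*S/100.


Formula: E = R * K * S / 100  (simplified USLE)
R * K = 817 * 0.021 = 17.157
E = 17.157 * 31.8 / 100 = 5.46 t/ha

5.46


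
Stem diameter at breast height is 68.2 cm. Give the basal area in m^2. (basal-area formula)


Formula: BA = pi * (DBH/2)^2 / 10000  (cm^2 to m^2)
Radius = DBH/2 = 68.2/2 = 34.1 cm
BA = pi * 34.1^2 / 10000
   = 3653.0754 cm^2 / 10000
   = 0.3653 m^2

0.3653


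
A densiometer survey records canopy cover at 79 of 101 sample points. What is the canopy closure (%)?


Formula: Canopy closure = covered points / total points * 100
Closure = 79 / 101 * 100
Closure = 0.7822 * 100 = 78.2%

78.2


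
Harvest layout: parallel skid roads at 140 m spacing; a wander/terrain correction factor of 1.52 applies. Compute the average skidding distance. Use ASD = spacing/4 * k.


Formula: ASD = (spacing / 4) * correction
Uncorrected distance = spacing / 4 = 140 / 4 = 35 m
ASD = 35 * 1.52 = 53 m

53


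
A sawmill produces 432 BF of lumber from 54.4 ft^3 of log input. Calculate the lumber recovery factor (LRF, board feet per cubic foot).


Formula: LRF = Lumber Output (BF) / Log Input (ft^3)
LRF = 432 BF / 54.4 ft^3
LRF = 7.94 BF/ft^3

7.94


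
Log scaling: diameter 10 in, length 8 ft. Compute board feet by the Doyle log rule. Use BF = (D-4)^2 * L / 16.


Doyle: BF = (D - 4)^2 * L / 16
Adjusted diameter = 10 - 4 = 6 in
(D-4)^2 = 6^2 = 36
BF = 36 * 8 / 16 = 18 BF

18


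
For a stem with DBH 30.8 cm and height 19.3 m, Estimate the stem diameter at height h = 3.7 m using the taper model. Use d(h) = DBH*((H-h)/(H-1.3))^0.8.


Taper: d(h) = DBH * ((H - h) / (H - 1.3))^0.8
Numerator = H - h = 19.3 - 3.7 = 15.6 m
Denominator = H - 1.3 = 19.3 - 1.3 = 18.0 m
Ratio = 15.6 / 18.0 = 0.86667
d = 30.8 * 0.86667^0.8 = 27.5 cm

27.5


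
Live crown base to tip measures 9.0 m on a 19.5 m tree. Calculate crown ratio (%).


Formula: Crown Ratio = (Crown Length / Total Height) * 100
CR = (9.0 m / 19.5 m) * 100
CR = 0.4615 * 100 = 46.2%

46.2


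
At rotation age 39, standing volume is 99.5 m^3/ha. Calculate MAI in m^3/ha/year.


Formula: MAI = Total Volume / Stand Age
MAI = 99.5 m^3/ha / 39 years
MAI = 2.55 m^3/ha/year

2.55


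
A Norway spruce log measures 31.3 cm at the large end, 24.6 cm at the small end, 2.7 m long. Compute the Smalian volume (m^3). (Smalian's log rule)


Smalian: V = (A1 + A2)/2 * L,  A = pi*(D/200)^2
A1 = pi*(31.3/200)^2 = 0.076945 m^2
A2 = pi*(24.6/200)^2 = 0.047529 m^2
V = (0.076945+0.047529)/2*2.7 = 0.168 m^3

0.168


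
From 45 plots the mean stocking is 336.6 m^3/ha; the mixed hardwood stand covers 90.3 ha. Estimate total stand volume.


Formula: Total Volume = Mean Volume per ha * Total Area
Total Volume = 336.6 m^3/ha * 90.3 ha
Total Volume = 30395 m^3

30395


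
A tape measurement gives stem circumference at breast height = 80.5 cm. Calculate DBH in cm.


Formula: DBH = C / pi
DBH = 80.5 / pi
pi = 3.14159...
DBH = 25.6 cm

25.6


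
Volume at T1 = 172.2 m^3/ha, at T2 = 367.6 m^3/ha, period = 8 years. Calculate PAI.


Formula: PAI = (V_T2 - V_T1) / (T2 - T1)
Volume increment = 367.6 - 172.2 = 195.4 m^3/ha
PAI = 195.4 / 8 = 24.43 m^3/ha/year

24.43


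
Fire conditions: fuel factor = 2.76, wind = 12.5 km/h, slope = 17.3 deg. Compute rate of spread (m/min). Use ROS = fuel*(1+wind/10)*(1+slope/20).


Formula: ROS = fuel * (1 + wind/10) * (1 + slope/20)
Wind factor = 1 + 12.5/10 = 2.25
Slope factor = 1 + 17.3/20 = 1.865
ROS = 2.76 * 2.25 * 1.865 = 11.58 m/min

11.58


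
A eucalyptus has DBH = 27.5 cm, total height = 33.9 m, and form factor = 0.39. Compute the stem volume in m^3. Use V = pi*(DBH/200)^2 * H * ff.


Formula: V = pi * (DBH/200)^2 * H * ff
Radius = DBH/200 = 27.5/200 = 0.1375 m
Radius^2 = 0.1375^2 = 0.01890625 m^2
V = pi * 0.01890625 * 33.9 * 0.39
V = 0.785 m^3

0.785


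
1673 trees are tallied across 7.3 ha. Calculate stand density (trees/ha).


Formula: Stand Density = N_trees / Area_ha
Density = 1673 trees / 7.3 ha
Density = 229 trees/ha

229


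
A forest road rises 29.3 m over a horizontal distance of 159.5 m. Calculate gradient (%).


Formula: Gradient = rise / run * 100
Gradient = 29.3 / 159.5 * 100 = 18.4%

18.4


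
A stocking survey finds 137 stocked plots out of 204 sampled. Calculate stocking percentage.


Formula: Stocking % = stocked plots / total plots * 100
Stocking = 137 / 204 * 100
Stocking = 0.6716 * 100 = 67.2%

67.2


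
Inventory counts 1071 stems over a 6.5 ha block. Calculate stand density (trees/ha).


Formula: Stand Density = N_trees / Area_ha
Density = 1071 trees / 6.5 ha
Density = 165 trees/ha

165


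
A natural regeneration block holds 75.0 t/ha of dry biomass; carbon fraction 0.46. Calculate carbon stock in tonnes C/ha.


Formula: Carbon Stock = Biomass * Carbon Fraction
C = 75.0 t/ha * 0.46
C = 34.5 t C/ha

34.5


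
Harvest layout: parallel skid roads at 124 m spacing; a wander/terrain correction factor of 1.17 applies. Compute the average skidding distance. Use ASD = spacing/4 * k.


Formula: ASD = (spacing / 4) * correction
Uncorrected distance = spacing / 4 = 124 / 4 = 31 m
ASD = 31 * 1.17 = 36 m

36


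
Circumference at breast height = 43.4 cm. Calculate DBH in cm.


Formula: DBH = C / pi
DBH = 43.4 / pi
pi = 3.14159...
DBH = 13.8 cm

13.8


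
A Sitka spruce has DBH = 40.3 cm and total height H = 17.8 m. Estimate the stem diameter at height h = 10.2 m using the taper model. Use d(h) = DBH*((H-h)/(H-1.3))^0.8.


Taper: d(h) = DBH * ((H - h) / (H - 1.3))^0.8
Numerator = H - h = 17.8 - 10.2 = 7.6 m
Denominator = H - 1.3 = 17.8 - 1.3 = 16.5 m
Ratio = 7.6 / 16.5 = 0.46061
d = 40.3 * 0.46061^0.8 = 21.7 cm

21.7


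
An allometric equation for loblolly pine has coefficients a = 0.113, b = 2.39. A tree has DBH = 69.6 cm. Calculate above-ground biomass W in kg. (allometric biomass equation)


Formula: W = a * DBH^b  (allometric power law)
DBH^b = 69.6^2.39 = 25341.7197
W = 0.113 * 25341.7197 = 2863.6 kg

2863.6


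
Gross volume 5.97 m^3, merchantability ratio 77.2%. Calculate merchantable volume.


Formula: MV = V_total * (merchantable_pct / 100)
Merchantable fraction = 77.2% / 100 = 0.772
MV = 5.97 m^3 * 0.772 = 4.609 m^3

4.609


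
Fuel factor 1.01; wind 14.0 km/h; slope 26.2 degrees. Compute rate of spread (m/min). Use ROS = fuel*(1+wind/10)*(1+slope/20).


Formula: ROS = fuel * (1 + wind/10) * (1 + slope/20)
Wind factor = 1 + 14.0/10 = 2.4
Slope factor = 1 + 26.2/20 = 2.31
ROS = 1.01 * 2.4 * 2.31 = 5.6 m/min

5.6


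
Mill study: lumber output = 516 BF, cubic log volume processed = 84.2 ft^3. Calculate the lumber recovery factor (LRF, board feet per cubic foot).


Formula: LRF = Lumber Output (BF) / Log Input (ft^3)
LRF = 516 BF / 84.2 ft^3
LRF = 6.13 BF/ft^3

6.13


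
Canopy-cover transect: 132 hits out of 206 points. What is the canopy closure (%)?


Formula: Canopy closure = covered points / total points * 100
Closure = 132 / 206 * 100
Closure = 0.6408 * 100 = 64.1%

64.1


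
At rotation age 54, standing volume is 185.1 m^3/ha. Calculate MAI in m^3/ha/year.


Formula: MAI = Total Volume / Stand Age
MAI = 185.1 m^3/ha / 54 years
MAI = 3.43 m^3/ha/year

3.43


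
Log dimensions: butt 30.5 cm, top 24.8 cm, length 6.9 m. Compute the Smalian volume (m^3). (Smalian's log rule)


Smalian: V = (A1 + A2)/2 * L,  A = pi*(D/200)^2
A1 = pi*(30.5/200)^2 = 0.073062 m^2
A2 = pi*(24.8/200)^2 = 0.048305 m^2
V = (0.073062+0.048305)/2*6.9 = 0.4187 m^3

0.4187


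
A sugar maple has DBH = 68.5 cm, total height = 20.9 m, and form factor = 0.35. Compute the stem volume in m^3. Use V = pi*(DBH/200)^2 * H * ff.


Formula: V = pi * (DBH/200)^2 * H * ff
Radius = DBH/200 = 68.5/200 = 0.3425 m
Radius^2 = 0.3425^2 = 0.11730625 m^2
V = pi * 0.11730625 * 20.9 * 0.35
V = 2.696 m^3

2.696


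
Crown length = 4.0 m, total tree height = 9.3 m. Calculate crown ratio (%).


Formula: Crown Ratio = (Crown Length / Total Height) * 100
CR = (4.0 m / 9.3 m) * 100
CR = 0.4301 * 100 = 43.0%

43.0


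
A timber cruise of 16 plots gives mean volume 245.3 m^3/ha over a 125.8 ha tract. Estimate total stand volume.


Formula: Total Volume = Mean Volume per ha * Total Area
Total Volume = 245.3 m^3/ha * 125.8 ha
Total Volume = 30859 m^3

30859


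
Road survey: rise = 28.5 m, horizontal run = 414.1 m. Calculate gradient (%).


Formula: Gradient = rise / run * 100
Gradient = 28.5 / 414.1 * 100 = 6.9%

6.9


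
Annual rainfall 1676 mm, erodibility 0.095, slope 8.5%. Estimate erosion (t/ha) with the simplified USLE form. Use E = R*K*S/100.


Formula: E = R * K * S / 100  (simplified USLE)
R * K = 1676 * 0.095 = 159.22
E = 159.22 * 8.5 / 100 = 13.53 t/ha

13.53


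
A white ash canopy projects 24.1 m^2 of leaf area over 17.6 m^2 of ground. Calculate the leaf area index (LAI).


Formula: LAI = total leaf area / ground area  (dimensionless)
LAI = 24.1 m^2 / 17.6 m^2
LAI = 1.37

1.37


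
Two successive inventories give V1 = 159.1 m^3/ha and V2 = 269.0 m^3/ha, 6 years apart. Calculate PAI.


Formula: PAI = (V_T2 - V_T1) / (T2 - T1)
Volume increment = 269.0 - 159.1 = 109.9 m^3/ha
PAI = 109.9 / 6 = 18.32 m^3/ha/year

18.32


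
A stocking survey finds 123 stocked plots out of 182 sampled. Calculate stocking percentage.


Formula: Stocking % = stocked plots / total plots * 100
Stocking = 123 / 182 * 100
Stocking = 0.6758 * 100 = 67.6%

67.6


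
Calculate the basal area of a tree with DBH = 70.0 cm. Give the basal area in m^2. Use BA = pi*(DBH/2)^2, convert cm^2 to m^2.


Formula: BA = pi * (DBH/2)^2 / 10000  (cm^2 to m^2)
Radius = DBH/2 = 70.0/2 = 35.0 cm
BA = pi * 35.0^2 / 10000
   = 3848.451 cm^2 / 10000
   = 0.3848 m^2

0.3848


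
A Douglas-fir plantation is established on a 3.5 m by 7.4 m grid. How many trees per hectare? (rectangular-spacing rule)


Formula: TPH = 10000 m^2/ha / (spacing_x * spacing_y)
Area per tree = 3.5 m * 7.4 m = 25.9 m^2
TPH = 10000 / 25.9 = 386 trees/ha

386


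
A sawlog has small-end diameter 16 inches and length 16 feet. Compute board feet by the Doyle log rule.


Doyle: BF = (D - 4)^2 * L / 16
Adjusted diameter = 16 - 4 = 12 in
(D-4)^2 = 12^2 = 144
BF = 144 * 16 / 16 = 144 BF

144


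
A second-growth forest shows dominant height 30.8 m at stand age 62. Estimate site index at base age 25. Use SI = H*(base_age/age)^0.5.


Formula: SI = H_dom * (base_age / age)^0.5
Age ratio = 25 / 62 = 0.40323
sqrt(age_ratio) = 0.635
SI = 30.8 * 0.635 = 19.6 m

19.6


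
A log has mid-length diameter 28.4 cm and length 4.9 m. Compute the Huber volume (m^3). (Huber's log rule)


Huber: V = Am * L,  Am = pi*(Dm/200)^2
Am = pi*(28.4/200)^2 = 0.063347 m^2
V = 0.063347*4.9 = 0.3104 m^3

0.3104


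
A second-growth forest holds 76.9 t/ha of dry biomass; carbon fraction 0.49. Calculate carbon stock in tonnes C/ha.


Formula: Carbon Stock = Biomass * Carbon Fraction
C = 76.9 t/ha * 0.49
C = 37.7 t C/ha

37.7


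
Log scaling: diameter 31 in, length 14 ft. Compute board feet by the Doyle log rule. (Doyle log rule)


Doyle: BF = (D - 4)^2 * L / 16
Adjusted diameter = 31 - 4 = 27 in
(D-4)^2 = 27^2 = 729
BF = 729 * 14 / 16 = 638 BF

638


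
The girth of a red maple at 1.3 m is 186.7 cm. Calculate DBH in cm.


Formula: DBH = C / pi
DBH = 186.7 / pi
pi = 3.14159...
DBH = 59.4 cm

59.4


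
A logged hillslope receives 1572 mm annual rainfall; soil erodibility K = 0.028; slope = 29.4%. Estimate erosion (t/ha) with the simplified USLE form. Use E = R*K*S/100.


Formula: E = R * K * S / 100  (simplified USLE)
R * K = 1572 * 0.028 = 44.016
E = 44.016 * 29.4 / 100 = 12.94 t/ha

12.94


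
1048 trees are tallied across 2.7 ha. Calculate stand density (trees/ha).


Formula: Stand Density = N_trees / Area_ha
Density = 1048 trees / 2.7 ha
Density = 388 trees/ha

388


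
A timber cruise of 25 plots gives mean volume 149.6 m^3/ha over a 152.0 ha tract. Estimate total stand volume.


Formula: Total Volume = Mean Volume per ha * Total Area
Total Volume = 149.6 m^3/ha * 152.0 ha
Total Volume = 22739 m^3

22739


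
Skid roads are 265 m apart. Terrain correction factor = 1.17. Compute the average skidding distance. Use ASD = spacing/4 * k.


Formula: ASD = (spacing / 4) * correction
Uncorrected distance = spacing / 4 = 265 / 4 = 66.25 m
ASD = 66.25 * 1.17 = 78 m

78


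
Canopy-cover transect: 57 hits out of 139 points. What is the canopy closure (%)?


Formula: Canopy closure = covered points / total points * 100
Closure = 57 / 139 * 100
Closure = 0.4101 * 100 = 41.0%

41.0


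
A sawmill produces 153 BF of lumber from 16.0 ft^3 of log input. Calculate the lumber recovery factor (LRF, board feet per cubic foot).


Formula: LRF = Lumber Output (BF) / Log Input (ft^3)
LRF = 153 BF / 16.0 ft^3
LRF = 9.56 BF/ft^3

9.56


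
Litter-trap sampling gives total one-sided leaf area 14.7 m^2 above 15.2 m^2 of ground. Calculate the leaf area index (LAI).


Formula: LAI = total leaf area / ground area  (dimensionless)
LAI = 14.7 m^2 / 15.2 m^2
LAI = 0.97

0.97


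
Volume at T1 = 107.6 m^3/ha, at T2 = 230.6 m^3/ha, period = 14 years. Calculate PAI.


Formula: PAI = (V_T2 - V_T1) / (T2 - T1)
Volume increment = 230.6 - 107.6 = 123.0 m^3/ha
PAI = 123.0 / 14 = 8.79 m^3/ha/year

8.79


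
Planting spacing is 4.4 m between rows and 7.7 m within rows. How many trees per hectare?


Formula: TPH = 10000 m^2/ha / (spacing_x * spacing_y)
Area per tree = 4.4 m * 7.7 m = 33.88 m^2
TPH = 10000 / 33.88 = 295 trees/ha

295


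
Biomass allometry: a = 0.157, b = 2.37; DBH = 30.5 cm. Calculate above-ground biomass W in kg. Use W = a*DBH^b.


Formula: W = a * DBH^b  (allometric power law)
DBH^b = 30.5^2.37 = 3294.5084
W = 0.157 * 3294.5084 = 517.2 kg

517.2


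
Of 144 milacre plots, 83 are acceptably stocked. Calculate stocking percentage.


Formula: Stocking % = stocked plots / total plots * 100
Stocking = 83 / 144 * 100
Stocking = 0.5764 * 100 = 57.6%

57.6


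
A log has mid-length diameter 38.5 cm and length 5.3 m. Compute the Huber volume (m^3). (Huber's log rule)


Huber: V = Am * L,  Am = pi*(Dm/200)^2
Am = pi*(38.5/200)^2 = 0.116416 m^2
V = 0.116416*5.3 = 0.617 m^3

0.617


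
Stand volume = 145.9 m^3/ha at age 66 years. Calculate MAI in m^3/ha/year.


Formula: MAI = Total Volume / Stand Age
MAI = 145.9 m^3/ha / 66 years
MAI = 2.21 m^3/ha/year

2.21


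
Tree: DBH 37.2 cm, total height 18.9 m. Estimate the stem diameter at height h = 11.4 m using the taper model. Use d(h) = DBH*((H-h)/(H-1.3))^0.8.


Taper: d(h) = DBH * ((H - h) / (H - 1.3))^0.8
Numerator = H - h = 18.9 - 11.4 = 7.5 m
Denominator = H - 1.3 = 18.9 - 1.3 = 17.6 m
Ratio = 7.5 / 17.6 = 0.42614
d = 37.2 * 0.42614^0.8 = 18.8 cm

18.8


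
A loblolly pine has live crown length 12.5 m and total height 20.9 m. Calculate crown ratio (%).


Formula: Crown Ratio = (Crown Length / Total Height) * 100
CR = (12.5 m / 20.9 m) * 100
CR = 0.5981 * 100 = 59.8%

59.8


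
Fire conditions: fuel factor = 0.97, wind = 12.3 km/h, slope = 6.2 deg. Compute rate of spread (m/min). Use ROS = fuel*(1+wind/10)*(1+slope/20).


Formula: ROS = fuel * (1 + wind/10) * (1 + slope/20)
Wind factor = 1 + 12.3/10 = 2.23
Slope factor = 1 + 6.2/20 = 1.31
ROS = 0.97 * 2.23 * 1.31 = 2.83 m/min

2.83


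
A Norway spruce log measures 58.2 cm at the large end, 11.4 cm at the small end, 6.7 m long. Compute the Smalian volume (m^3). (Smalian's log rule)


Smalian: V = (A1 + A2)/2 * L,  A = pi*(D/200)^2
A1 = pi*(58.2/200)^2 = 0.266033 m^2
A2 = pi*(11.4/200)^2 = 0.010207 m^2
V = (0.266033+0.010207)/2*6.7 = 0.9254 m^3

0.9254


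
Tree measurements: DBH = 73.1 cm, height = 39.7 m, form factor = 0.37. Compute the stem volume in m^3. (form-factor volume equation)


Formula: V = pi * (DBH/200)^2 * H * ff
Radius = DBH/200 = 73.1/200 = 0.3655 m
Radius^2 = 0.3655^2 = 0.13359025 m^2
V = pi * 0.13359025 * 39.7 * 0.37
V = 6.165 m^3

6.165


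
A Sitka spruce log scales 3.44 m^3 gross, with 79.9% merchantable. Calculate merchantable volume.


Formula: MV = V_total * (merchantable_pct / 100)
Merchantable fraction = 79.9% / 100 = 0.799
MV = 3.44 m^3 * 0.799 = 2.749 m^3

2.749


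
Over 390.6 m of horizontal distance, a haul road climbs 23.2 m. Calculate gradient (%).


Formula: Gradient = rise / run * 100
Gradient = 23.2 / 390.6 * 100 = 5.9%

5.9


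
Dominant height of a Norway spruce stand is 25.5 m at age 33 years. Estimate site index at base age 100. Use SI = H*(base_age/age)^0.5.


Formula: SI = H_dom * (base_age / age)^0.5
Age ratio = 100 / 33 = 3.0303
sqrt(age_ratio) = 1.74078
SI = 25.5 * 1.74078 = 44.4 m

44.4


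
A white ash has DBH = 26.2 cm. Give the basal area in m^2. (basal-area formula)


Formula: BA = pi * (DBH/2)^2 / 10000  (cm^2 to m^2)
Radius = DBH/2 = 26.2/2 = 13.1 cm
BA = pi * 13.1^2 / 10000
   = 539.1287 cm^2 / 10000
   = 0.0539 m^2

0.0539


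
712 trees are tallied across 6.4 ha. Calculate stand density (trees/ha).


Formula: Stand Density = N_trees / Area_ha
Density = 712 trees / 6.4 ha
Density = 111 trees/ha

111


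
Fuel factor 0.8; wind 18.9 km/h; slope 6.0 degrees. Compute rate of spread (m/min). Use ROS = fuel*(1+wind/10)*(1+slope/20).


Formula: ROS = fuel * (1 + wind/10) * (1 + slope/20)
Wind factor = 1 + 18.9/10 = 2.89
Slope factor = 1 + 6.0/20 = 1.3
ROS = 0.8 * 2.89 * 1.3 = 3.01 m/min

3.01


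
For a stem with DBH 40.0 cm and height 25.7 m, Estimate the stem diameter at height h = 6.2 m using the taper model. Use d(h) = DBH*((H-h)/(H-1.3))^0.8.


Taper: d(h) = DBH * ((H - h) / (H - 1.3))^0.8
Numerator = H - h = 25.7 - 6.2 = 19.5 m
Denominator = H - 1.3 = 25.7 - 1.3 = 24.4 m
Ratio = 19.5 / 24.4 = 0.79918
d = 40.0 * 0.79918^0.8 = 33.4 cm

33.4


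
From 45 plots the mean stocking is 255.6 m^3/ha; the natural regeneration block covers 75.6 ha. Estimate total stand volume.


Formula: Total Volume = Mean Volume per ha * Total Area
Total Volume = 255.6 m^3/ha * 75.6 ha
Total Volume = 19323 m^3

19323


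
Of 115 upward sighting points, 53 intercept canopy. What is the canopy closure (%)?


Formula: Canopy closure = covered points / total points * 100
Closure = 53 / 115 * 100
Closure = 0.4609 * 100 = 46.1%

46.1


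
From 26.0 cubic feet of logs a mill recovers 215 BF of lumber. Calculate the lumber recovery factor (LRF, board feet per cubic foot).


Formula: LRF = Lumber Output (BF) / Log Input (ft^3)
LRF = 215 BF / 26.0 ft^3
LRF = 8.27 BF/ft^3

8.27


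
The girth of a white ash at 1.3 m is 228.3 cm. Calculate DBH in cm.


Formula: DBH = C / pi
DBH = 228.3 / pi
pi = 3.14159...
DBH = 72.7 cm

72.7


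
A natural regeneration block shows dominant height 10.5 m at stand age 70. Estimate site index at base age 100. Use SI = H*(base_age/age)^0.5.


Formula: SI = H_dom * (base_age / age)^0.5
Age ratio = 100 / 70 = 1.42857
sqrt(age_ratio) = 1.19523
SI = 10.5 * 1.19523 = 12.5 m

12.5


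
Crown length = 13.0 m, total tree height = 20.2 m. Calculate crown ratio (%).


Formula: Crown Ratio = (Crown Length / Total Height) * 100
CR = (13.0 m / 20.2 m) * 100
CR = 0.6436 * 100 = 64.4%

64.4


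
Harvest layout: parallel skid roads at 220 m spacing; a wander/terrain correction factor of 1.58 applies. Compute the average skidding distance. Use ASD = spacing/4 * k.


Formula: ASD = (spacing / 4) * correction
Uncorrected distance = spacing / 4 = 220 / 4 = 55 m
ASD = 55 * 1.58 = 87 m

87


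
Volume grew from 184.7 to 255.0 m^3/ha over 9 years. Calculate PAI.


Formula: PAI = (V_T2 - V_T1) / (T2 - T1)
Volume increment = 255.0 - 184.7 = 70.3 m^3/ha
PAI = 70.3 / 9 = 7.81 m^3/ha/year

7.81


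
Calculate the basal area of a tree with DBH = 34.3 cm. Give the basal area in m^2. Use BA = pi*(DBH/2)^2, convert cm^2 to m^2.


Formula: BA = pi * (DBH/2)^2 / 10000  (cm^2 to m^2)
Radius = DBH/2 = 34.3/2 = 17.15 cm
BA = pi * 17.15^2 / 10000
   = 924.0131 cm^2 / 10000
   = 0.0924 m^2

0.0924


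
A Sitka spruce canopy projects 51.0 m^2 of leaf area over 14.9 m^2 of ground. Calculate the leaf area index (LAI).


Formula: LAI = total leaf area / ground area  (dimensionless)
LAI = 51.0 m^2 / 14.9 m^2
LAI = 3.42

3.42


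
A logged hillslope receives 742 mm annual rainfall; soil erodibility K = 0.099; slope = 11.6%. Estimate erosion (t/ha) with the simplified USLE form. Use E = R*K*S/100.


Formula: E = R * K * S / 100  (simplified USLE)
R * K = 742 * 0.099 = 73.458
E = 73.458 * 11.6 / 100 = 8.52 t/ha

8.52


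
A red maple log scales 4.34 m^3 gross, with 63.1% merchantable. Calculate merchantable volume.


Formula: MV = V_total * (merchantable_pct / 100)
Merchantable fraction = 63.1% / 100 = 0.631
MV = 4.34 m^3 * 0.631 = 2.739 m^3

2.739


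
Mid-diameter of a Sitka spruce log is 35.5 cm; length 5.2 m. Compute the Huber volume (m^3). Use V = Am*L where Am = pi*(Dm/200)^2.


Huber: V = Am * L,  Am = pi*(Dm/200)^2
Am = pi*(35.5/200)^2 = 0.09898 m^2
V = 0.09898*5.2 = 0.5147 m^3

0.5147


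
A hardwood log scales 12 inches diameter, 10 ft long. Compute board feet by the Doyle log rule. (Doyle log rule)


Doyle: BF = (D - 4)^2 * L / 16
Adjusted diameter = 12 - 4 = 8 in
(D-4)^2 = 8^2 = 64
BF = 64 * 10 / 16 = 40 BF

40


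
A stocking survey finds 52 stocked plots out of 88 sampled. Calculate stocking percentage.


Formula: Stocking % = stocked plots / total plots * 100
Stocking = 52 / 88 * 100
Stocking = 0.5909 * 100 = 59.1%

59.1


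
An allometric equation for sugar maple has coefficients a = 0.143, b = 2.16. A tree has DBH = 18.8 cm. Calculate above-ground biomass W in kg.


Formula: W = a * DBH^b  (allometric power law)
DBH^b = 18.8^2.16 = 565.1724
W = 0.143 * 565.1724 = 80.8 kg

80.8


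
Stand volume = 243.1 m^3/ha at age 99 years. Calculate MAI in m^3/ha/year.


Formula: MAI = Total Volume / Stand Age
MAI = 243.1 m^3/ha / 99 years
MAI = 2.46 m^3/ha/year

2.46


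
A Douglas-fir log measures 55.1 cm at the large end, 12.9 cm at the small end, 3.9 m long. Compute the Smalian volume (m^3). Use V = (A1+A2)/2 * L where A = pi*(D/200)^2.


Smalian: V = (A1 + A2)/2 * L,  A = pi*(D/200)^2
A1 = pi*(55.1/200)^2 = 0.238448 m^2
A2 = pi*(12.9/200)^2 = 0.01307 m^2
V = (0.238448+0.01307)/2*3.9 = 0.4905 m^3

0.4905


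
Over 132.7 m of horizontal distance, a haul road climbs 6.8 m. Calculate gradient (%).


Formula: Gradient = rise / run * 100
Gradient = 6.8 / 132.7 * 100 = 5.1%

5.1


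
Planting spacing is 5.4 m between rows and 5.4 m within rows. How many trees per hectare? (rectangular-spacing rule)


Formula: TPH = 10000 m^2/ha / (spacing_x * spacing_y)
Area per tree = 5.4 m * 5.4 m = 29.16 m^2
TPH = 10000 / 29.16 = 343 trees/ha

343


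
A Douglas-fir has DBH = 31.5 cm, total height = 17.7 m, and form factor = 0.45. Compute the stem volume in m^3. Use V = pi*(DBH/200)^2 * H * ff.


Formula: V = pi * (DBH/200)^2 * H * ff
Radius = DBH/200 = 31.5/200 = 0.1575 m
Radius^2 = 0.1575^2 = 0.02480625 m^2
V = pi * 0.02480625 * 17.7 * 0.45
V = 0.621 m^3

0.621


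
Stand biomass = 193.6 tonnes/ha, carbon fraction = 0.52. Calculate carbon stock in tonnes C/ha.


Formula: Carbon Stock = Biomass * Carbon Fraction
C = 193.6 t/ha * 0.52
C = 100.7 t C/ha

100.7


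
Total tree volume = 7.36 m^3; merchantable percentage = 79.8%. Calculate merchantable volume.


Formula: MV = V_total * (merchantable_pct / 100)
Merchantable fraction = 79.8% / 100 = 0.798
MV = 7.36 m^3 * 0.798 = 5.873 m^3

5.873


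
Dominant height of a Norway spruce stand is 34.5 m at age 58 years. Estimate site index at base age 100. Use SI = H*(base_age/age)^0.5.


Formula: SI = H_dom * (base_age / age)^0.5
Age ratio = 100 / 58 = 1.72414
sqrt(age_ratio) = 1.31306
SI = 34.5 * 1.31306 = 45.3 m

45.3


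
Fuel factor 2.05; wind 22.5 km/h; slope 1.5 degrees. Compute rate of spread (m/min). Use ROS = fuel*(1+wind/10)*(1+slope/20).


Formula: ROS = fuel * (1 + wind/10) * (1 + slope/20)
Wind factor = 1 + 22.5/10 = 3.25
Slope factor = 1 + 1.5/20 = 1.075
ROS = 2.05 * 3.25 * 1.075 = 7.16 m/min

7.16


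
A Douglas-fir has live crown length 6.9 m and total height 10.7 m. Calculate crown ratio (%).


Formula: Crown Ratio = (Crown Length / Total Height) * 100
CR = (6.9 m / 10.7 m) * 100
CR = 0.6449 * 100 = 64.5%

64.5


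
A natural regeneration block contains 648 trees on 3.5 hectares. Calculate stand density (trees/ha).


Formula: Stand Density = N_trees / Area_ha
Density = 648 trees / 3.5 ha
Density = 185 trees/ha

185


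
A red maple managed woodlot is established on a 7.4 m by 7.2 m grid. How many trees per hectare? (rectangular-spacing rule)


Formula: TPH = 10000 m^2/ha / (spacing_x * spacing_y)
Area per tree = 7.4 m * 7.2 m = 53.28 m^2
TPH = 10000 / 53.28 = 188 trees/ha

188


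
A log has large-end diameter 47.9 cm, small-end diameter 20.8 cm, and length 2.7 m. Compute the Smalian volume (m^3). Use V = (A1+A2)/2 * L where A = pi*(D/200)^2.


Smalian: V = (A1 + A2)/2 * L,  A = pi*(D/200)^2
A1 = pi*(47.9/200)^2 = 0.180203 m^2
A2 = pi*(20.8/200)^2 = 0.033979 m^2
V = (0.180203+0.033979)/2*2.7 = 0.2891 m^3

0.2891


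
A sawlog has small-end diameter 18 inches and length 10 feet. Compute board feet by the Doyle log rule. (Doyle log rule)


Doyle: BF = (D - 4)^2 * L / 16
Adjusted diameter = 18 - 4 = 14 in
(D-4)^2 = 14^2 = 196
BF = 196 * 10 / 16 = 123 BF

123


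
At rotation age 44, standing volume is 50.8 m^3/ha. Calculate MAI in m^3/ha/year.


Formula: MAI = Total Volume / Stand Age
MAI = 50.8 m^3/ha / 44 years
MAI = 1.15 m^3/ha/year

1.15


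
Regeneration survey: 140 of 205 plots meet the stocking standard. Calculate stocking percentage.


Formula: Stocking % = stocked plots / total plots * 100
Stocking = 140 / 205 * 100
Stocking = 0.6829 * 100 = 68.3%

68.3


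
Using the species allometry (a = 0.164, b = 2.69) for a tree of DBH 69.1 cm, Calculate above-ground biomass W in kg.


Formula: W = a * DBH^b  (allometric power law)
DBH^b = 69.1^2.69 = 88755.6374
W = 0.164 * 88755.6374 = 14555.9 kg

14555.9


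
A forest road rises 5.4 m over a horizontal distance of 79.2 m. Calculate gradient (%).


Formula: Gradient = rise / run * 100
Gradient = 5.4 / 79.2 * 100 = 6.8%

6.8


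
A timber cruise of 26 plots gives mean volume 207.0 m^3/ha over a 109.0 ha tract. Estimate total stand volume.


Formula: Total Volume = Mean Volume per ha * Total Area
Total Volume = 207.0 m^3/ha * 109.0 ha
Total Volume = 22563 m^3

22563


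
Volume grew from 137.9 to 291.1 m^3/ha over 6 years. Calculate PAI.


Formula: PAI = (V_T2 - V_T1) / (T2 - T1)
Volume increment = 291.1 - 137.9 = 153.2 m^3/ha
PAI = 153.2 / 6 = 25.53 m^3/ha/year

25.53


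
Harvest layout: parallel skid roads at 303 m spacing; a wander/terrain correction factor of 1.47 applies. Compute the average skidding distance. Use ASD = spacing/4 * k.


Formula: ASD = (spacing / 4) * correction
Uncorrected distance = spacing / 4 = 303 / 4 = 75.75 m
ASD = 75.75 * 1.47 = 111 m

111


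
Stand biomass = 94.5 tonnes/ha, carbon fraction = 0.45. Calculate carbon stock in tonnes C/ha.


Formula: Carbon Stock = Biomass * Carbon Fraction
C = 94.5 t/ha * 0.45
C = 42.5 t C/ha

42.5


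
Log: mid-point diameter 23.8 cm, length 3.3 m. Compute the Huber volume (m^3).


Huber: V = Am * L,  Am = pi*(Dm/200)^2
Am = pi*(23.8/200)^2 = 0.044488 m^2
V = 0.044488*3.3 = 0.1468 m^3

0.1468


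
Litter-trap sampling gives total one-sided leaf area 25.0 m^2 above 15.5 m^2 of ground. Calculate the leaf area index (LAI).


Formula: LAI = total leaf area / ground area  (dimensionless)
LAI = 25.0 m^2 / 15.5 m^2
LAI = 1.61

1.61


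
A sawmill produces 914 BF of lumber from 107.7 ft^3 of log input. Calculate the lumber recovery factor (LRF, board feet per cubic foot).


Formula: LRF = Lumber Output (BF) / Log Input (ft^3)
LRF = 914 BF / 107.7 ft^3
LRF = 8.49 BF/ft^3

8.49


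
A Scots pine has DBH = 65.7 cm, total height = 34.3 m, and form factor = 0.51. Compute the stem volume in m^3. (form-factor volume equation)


Formula: V = pi * (DBH/200)^2 * H * ff
Radius = DBH/200 = 65.7/200 = 0.3285 m
Radius^2 = 0.3285^2 = 0.10791225 m^2
V = pi * 0.10791225 * 34.3 * 0.51
V = 5.93 m^3

5.93


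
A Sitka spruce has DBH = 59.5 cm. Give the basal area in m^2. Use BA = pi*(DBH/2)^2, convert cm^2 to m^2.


Formula: BA = pi * (DBH/2)^2 / 10000  (cm^2 to m^2)
Radius = DBH/2 = 59.5/2 = 29.75 cm
BA = pi * 29.75^2 / 10000
   = 2780.5058 cm^2 / 10000
   = 0.2781 m^2

0.2781


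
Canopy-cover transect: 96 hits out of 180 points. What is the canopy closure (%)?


Formula: Canopy closure = covered points / total points * 100
Closure = 96 / 180 * 100
Closure = 0.5333 * 100 = 53.3%

53.3


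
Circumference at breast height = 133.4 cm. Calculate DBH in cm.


Formula: DBH = C / pi
DBH = 133.4 / pi
pi = 3.14159...
DBH = 42.5 cm

42.5


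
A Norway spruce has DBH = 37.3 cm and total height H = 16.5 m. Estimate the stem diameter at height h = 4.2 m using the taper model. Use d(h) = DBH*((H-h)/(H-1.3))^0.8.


Taper: d(h) = DBH * ((H - h) / (H - 1.3))^0.8
Numerator = H - h = 16.5 - 4.2 = 12.3 m
Denominator = H - 1.3 = 16.5 - 1.3 = 15.2 m
Ratio = 12.3 / 15.2 = 0.80921
d = 37.3 * 0.80921^0.8 = 31.5 cm

31.5


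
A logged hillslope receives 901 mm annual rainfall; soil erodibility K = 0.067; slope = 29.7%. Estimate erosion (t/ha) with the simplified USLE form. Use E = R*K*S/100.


Formula: E = R * K * S / 100  (simplified USLE)
R * K = 901 * 0.067 = 60.367
E = 60.367 * 29.7 / 100 = 17.93 t/ha

17.93


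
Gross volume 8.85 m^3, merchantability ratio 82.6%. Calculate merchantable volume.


Formula: MV = V_total * (merchantable_pct / 100)
Merchantable fraction = 82.6% / 100 = 0.826
MV = 8.85 m^3 * 0.826 = 7.31 m^3

7.31


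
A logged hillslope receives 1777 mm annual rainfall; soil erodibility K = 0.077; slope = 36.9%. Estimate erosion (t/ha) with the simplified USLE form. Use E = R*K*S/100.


Formula: E = R * K * S / 100  (simplified USLE)
R * K = 1777 * 0.077 = 136.829
E = 136.829 * 36.9 / 100 = 50.49 t/ha

50.49


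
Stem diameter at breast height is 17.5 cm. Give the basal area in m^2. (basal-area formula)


Formula: BA = pi * (DBH/2)^2 / 10000  (cm^2 to m^2)
Radius = DBH/2 = 17.5/2 = 8.75 cm
BA = pi * 8.75^2 / 10000
   = 240.5282 cm^2 / 10000
   = 0.0241 m^2

0.0241


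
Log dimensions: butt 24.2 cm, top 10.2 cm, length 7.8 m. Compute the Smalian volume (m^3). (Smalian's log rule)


Smalian: V = (A1 + A2)/2 * L,  A = pi*(D/200)^2
A1 = pi*(24.2/200)^2 = 0.045996 m^2
A2 = pi*(10.2/200)^2 = 0.008171 m^2
V = (0.045996+0.008171)/2*7.8 = 0.2113 m^3

0.2113


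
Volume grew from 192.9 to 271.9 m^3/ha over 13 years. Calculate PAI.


Formula: PAI = (V_T2 - V_T1) / (T2 - T1)
Volume increment = 271.9 - 192.9 = 79.0 m^3/ha
PAI = 79.0 / 13 = 6.08 m^3/ha/year

6.08


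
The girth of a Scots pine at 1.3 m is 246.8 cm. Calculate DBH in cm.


Formula: DBH = C / pi
DBH = 246.8 / pi
pi = 3.14159...
DBH = 78.6 cm

78.6


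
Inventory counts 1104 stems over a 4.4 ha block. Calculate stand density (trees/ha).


Formula: Stand Density = N_trees / Area_ha
Density = 1104 trees / 4.4 ha
Density = 251 trees/ha

251


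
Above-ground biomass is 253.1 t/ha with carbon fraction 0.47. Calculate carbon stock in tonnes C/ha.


Formula: Carbon Stock = Biomass * Carbon Fraction
C = 253.1 t/ha * 0.47
C = 119.0 t C/ha

119.0


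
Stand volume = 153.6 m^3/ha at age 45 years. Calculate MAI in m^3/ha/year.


Formula: MAI = Total Volume / Stand Age
MAI = 153.6 m^3/ha / 45 years
MAI = 3.41 m^3/ha/year

3.41


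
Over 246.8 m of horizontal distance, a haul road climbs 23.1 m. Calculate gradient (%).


Formula: Gradient = rise / run * 100
Gradient = 23.1 / 246.8 * 100 = 9.4%

9.4


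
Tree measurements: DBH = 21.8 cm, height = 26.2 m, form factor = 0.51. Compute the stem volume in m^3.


Formula: V = pi * (DBH/200)^2 * H * ff
Radius = DBH/200 = 21.8/200 = 0.109 m
Radius^2 = 0.109^2 = 0.011881 m^2
V = pi * 0.011881 * 26.2 * 0.51
V = 0.499 m^3

0.499


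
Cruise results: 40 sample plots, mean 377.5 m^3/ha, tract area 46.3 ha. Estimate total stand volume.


Formula: Total Volume = Mean Volume per ha * Total Area
Total Volume = 377.5 m^3/ha * 46.3 ha
Total Volume = 17478 m^3

17478


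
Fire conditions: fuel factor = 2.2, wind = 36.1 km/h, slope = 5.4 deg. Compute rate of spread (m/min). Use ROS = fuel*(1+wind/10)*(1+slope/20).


Formula: ROS = fuel * (1 + wind/10) * (1 + slope/20)
Wind factor = 1 + 36.1/10 = 4.61
Slope factor = 1 + 5.4/20 = 1.27
ROS = 2.2 * 4.61 * 1.27 = 12.88 m/min

12.88


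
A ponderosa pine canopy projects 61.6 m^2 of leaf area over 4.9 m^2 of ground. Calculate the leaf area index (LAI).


Formula: LAI = total leaf area / ground area  (dimensionless)
LAI = 61.6 m^2 / 4.9 m^2
LAI = 12.57

12.57


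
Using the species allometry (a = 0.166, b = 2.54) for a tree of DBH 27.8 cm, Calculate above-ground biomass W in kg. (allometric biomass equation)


Formula: W = a * DBH^b  (allometric power law)
DBH^b = 27.8^2.54 = 4654.508
W = 0.166 * 4654.508 = 772.6 kg

772.6


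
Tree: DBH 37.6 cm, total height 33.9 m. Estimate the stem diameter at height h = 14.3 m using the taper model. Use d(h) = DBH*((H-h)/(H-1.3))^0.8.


Taper: d(h) = DBH * ((H - h) / (H - 1.3))^0.8
Numerator = H - h = 33.9 - 14.3 = 19.6 m
Denominator = H - 1.3 = 33.9 - 1.3 = 32.6 m
Ratio = 19.6 / 32.6 = 0.60123
d = 37.6 * 0.60123^0.8 = 25.0 cm

25.0


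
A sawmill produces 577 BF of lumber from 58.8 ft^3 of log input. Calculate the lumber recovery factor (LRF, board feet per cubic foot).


Formula: LRF = Lumber Output (BF) / Log Input (ft^3)
LRF = 577 BF / 58.8 ft^3
LRF = 9.81 BF/ft^3

9.81


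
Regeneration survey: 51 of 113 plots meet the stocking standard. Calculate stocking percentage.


Formula: Stocking % = stocked plots / total plots * 100
Stocking = 51 / 113 * 100
Stocking = 0.4513 * 100 = 45.1%

45.1


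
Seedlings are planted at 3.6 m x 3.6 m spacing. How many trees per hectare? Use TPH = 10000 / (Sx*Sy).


Formula: TPH = 10000 m^2/ha / (spacing_x * spacing_y)
Area per tree = 3.6 m * 3.6 m = 12.96 m^2
TPH = 10000 / 12.96 = 772 trees/ha

772


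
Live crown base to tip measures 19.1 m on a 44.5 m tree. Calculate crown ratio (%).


Formula: Crown Ratio = (Crown Length / Total Height) * 100
CR = (19.1 m / 44.5 m) * 100
CR = 0.4292 * 100 = 42.9%

42.9


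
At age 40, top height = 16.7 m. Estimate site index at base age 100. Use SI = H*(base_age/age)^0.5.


Formula: SI = H_dom * (base_age / age)^0.5
Age ratio = 100 / 40 = 2.5
sqrt(age_ratio) = 1.58114
SI = 16.7 * 1.58114 = 26.4 m

26.4


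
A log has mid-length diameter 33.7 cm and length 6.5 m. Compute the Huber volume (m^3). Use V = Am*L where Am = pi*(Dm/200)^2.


Huber: V = Am * L,  Am = pi*(Dm/200)^2
Am = pi*(33.7/200)^2 = 0.089197 m^2
V = 0.089197*6.5 = 0.5798 m^3

0.5798


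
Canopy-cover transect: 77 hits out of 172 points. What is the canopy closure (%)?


Formula: Canopy closure = covered points / total points * 100
Closure = 77 / 172 * 100
Closure = 0.4477 * 100 = 44.8%

44.8


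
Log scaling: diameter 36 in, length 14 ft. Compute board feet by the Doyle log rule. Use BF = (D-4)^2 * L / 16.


Doyle: BF = (D - 4)^2 * L / 16
Adjusted diameter = 36 - 4 = 32 in
(D-4)^2 = 32^2 = 1024
BF = 1024 * 14 / 16 = 896 BF

896


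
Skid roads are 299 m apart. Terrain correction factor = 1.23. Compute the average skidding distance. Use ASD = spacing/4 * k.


Formula: ASD = (spacing / 4) * correction
Uncorrected distance = spacing / 4 = 299 / 4 = 74.75 m
ASD = 74.75 * 1.23 = 92 m

92


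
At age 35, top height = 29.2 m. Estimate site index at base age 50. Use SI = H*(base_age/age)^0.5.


Formula: SI = H_dom * (base_age / age)^0.5
Age ratio = 50 / 35 = 1.42857
sqrt(age_ratio) = 1.19523
SI = 29.2 * 1.19523 = 34.9 m

34.9
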